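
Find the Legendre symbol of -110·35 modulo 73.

By multiplicativity, (-110·35 / 73) = (-110 / 73)·(35 / 73).
First factor (-110 / 73):
Reduce the numerator: -110 ≡ 36 (mod 73), so (-110 / 73) = (36 / 73).
Factor out 2: 36 = 2^2·9. Since 73 ≡ 1 (mod 8), (2 / 73) = +1, and (2 / 73)^2 = +1. Now have (9 / 73).
9 ≡ 1 (mod 4), so quadratic reciprocity gives (9 / 73) = (73 / 9). Reduce: 73 ≡ 1 (mod 9). Now have (1 / 9).
(1 / 9) = 1. Collecting the sign factors: 1.
Second factor (35 / 73):
73 ≡ 1 (mod 4), so quadratic reciprocity gives (35 / 73) = (73 / 35). Reduce: 73 ≡ 3 (mod 35). Now have (3 / 35).
Both 3 ≡ 3 and 35 ≡ 3 (mod 4), so reciprocity gives (3 / 35) = -(35 / 3). Reduce: 35 ≡ 2 (mod 3). Now have -(2 / 3).
Factor out 2: 2 = 2. Since 3 ≡ 3 (mod 8), (2 / 3) = -1. Now have (1 / 3).
(1 / 3) = 1. Collecting the sign factors: 1.
Product: (1)·(1) = 1.

1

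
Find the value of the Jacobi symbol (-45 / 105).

0

(-45 / 105)
  = (60 / 105)    [-45 ≡ 60 mod 105]
  = (15 / 105)    [105 ≡ 1 mod 8 ⇒ (2 / 105)^2 = +1]
  = (105 / 15)    [QR: 105 ≡ 1 mod 4, sign kept]
  = (0 / 15)    [105 ≡ 0 mod 15]
  = 0    [numerator 0, gcd > 1]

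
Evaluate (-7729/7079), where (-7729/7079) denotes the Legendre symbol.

1

Reduce the numerator: -7729 ≡ 6429 (mod 7079), so (-7729/7079) = (6429/7079).
6429 ≡ 1 (mod 4), so quadratic reciprocity gives (6429/7079) = (7079/6429). Reduce: 7079 ≡ 650 (mod 6429). Now have (650/6429).
Factor out 2: 650 = 2·325. Since 6429 ≡ 5 (mod 8), (2/6429) = -1. Now have -(325/6429).
325 ≡ 1 (mod 4), so quadratic reciprocity gives (325/6429) = (6429/325). Reduce: 6429 ≡ 254 (mod 325). Now have -(254/325).
Factor out 2: 254 = 2·127. Since 325 ≡ 5 (mod 8), (2/325) = -1. Now have (127/325).
325 ≡ 1 (mod 4), so quadratic reciprocity gives (127/325) = (325/127). Reduce: 325 ≡ 71 (mod 127). Now have (71/127).
Both 71 ≡ 3 and 127 ≡ 3 (mod 4), so reciprocity gives (71/127) = -(127/71). Reduce: 127 ≡ 56 (mod 71). Now have -(56/71).
Factor out 2: 56 = 2^3·7. Since 71 ≡ 7 (mod 8), (2/71) = +1, and (2/71)^3 = +1. Now have -(7/71).
Both 7 ≡ 3 and 71 ≡ 3 (mod 4), so reciprocity gives (7/71) = -(71/7). Reduce: 71 ≡ 1 (mod 7). Now have (1/7).
(1/7) = 1. Collecting the sign factors: 1.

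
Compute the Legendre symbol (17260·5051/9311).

1

By multiplicativity, (17260·5051/9311) = (17260/9311)·(5051/9311).
First factor (17260/9311):
Reduce the numerator: 17260 ≡ 7949 (mod 9311), so (17260/9311) = (7949/9311).
7949 ≡ 1 (mod 4), so quadratic reciprocity gives (7949/9311) = (9311/7949). Reduce: 9311 ≡ 1362 (mod 7949). Now have (1362/7949).
Factor out 2: 1362 = 2·681. Since 7949 ≡ 5 (mod 8), (2/7949) = -1. Now have -(681/7949).
681 ≡ 1 (mod 4), so quadratic reciprocity gives (681/7949) = (7949/681). Reduce: 7949 ≡ 458 (mod 681). Now have -(458/681).
Factor out 2: 458 = 2·229. Since 681 ≡ 1 (mod 8), (2/681) = +1. Now have -(229/681).
229 ≡ 1 (mod 4), so quadratic reciprocity gives (229/681) = (681/229). Reduce: 681 ≡ 223 (mod 229). Now have -(223/229).
229 ≡ 1 (mod 4), so quadratic reciprocity gives (223/229) = (229/223). Reduce: 229 ≡ 6 (mod 223). Now have -(6/223).
Factor out 2: 6 = 2·3. Since 223 ≡ 7 (mod 8), (2/223) = +1. Now have -(3/223).
Both 3 ≡ 3 and 223 ≡ 3 (mod 4), so reciprocity gives (3/223) = -(223/3). Reduce: 223 ≡ 1 (mod 3). Now have (1/3).
(1/3) = 1. Collecting the sign factors: 1.
Second factor (5051/9311):
Both 5051 ≡ 3 and 9311 ≡ 3 (mod 4), so reciprocity gives (5051/9311) = -(9311/5051). Reduce: 9311 ≡ 4260 (mod 5051). Now have -(4260/5051).
Factor out 2: 4260 = 2^2·1065. Since 5051 ≡ 3 (mod 8), (2/5051) = -1, and (2/5051)^2 = +1. Now have -(1065/5051).
1065 ≡ 1 (mod 4), so quadratic reciprocity gives (1065/5051) = (5051/1065). Reduce: 5051 ≡ 791 (mod 1065). Now have -(791/1065).
1065 ≡ 1 (mod 4), so quadratic reciprocity gives (791/1065) = (1065/791). Reduce: 1065 ≡ 274 (mod 791). Now have -(274/791).
Factor out 2: 274 = 2·137. Since 791 ≡ 7 (mod 8), (2/791) = +1. Now have -(137/791).
137 ≡ 1 (mod 4), so quadratic reciprocity gives (137/791) = (791/137). Reduce: 791 ≡ 106 (mod 137). Now have -(106/137).
Factor out 2: 106 = 2·53. Since 137 ≡ 1 (mod 8), (2/137) = +1. Now have -(53/137).
53 ≡ 1 (mod 4), so quadratic reciprocity gives (53/137) = (137/53). Reduce: 137 ≡ 31 (mod 53). Now have -(31/53).
53 ≡ 1 (mod 4), so quadratic reciprocity gives (31/53) = (53/31). Reduce: 53 ≡ 22 (mod 31). Now have -(22/31).
Factor out 2: 22 = 2·11. Since 31 ≡ 7 (mod 8), (2/31) = +1. Now have -(11/31).
Both 11 ≡ 3 and 31 ≡ 3 (mod 4), so reciprocity gives (11/31) = -(31/11). Reduce: 31 ≡ 9 (mod 11). Now have (9/11).
9 ≡ 1 (mod 4), so quadratic reciprocity gives (9/11) = (11/9). Reduce: 11 ≡ 2 (mod 9). Now have (2/9).
Factor out 2: 2 = 2. Since 9 ≡ 1 (mod 8), (2/9) = +1. Now have (1/9).
(1/9) = 1. Collecting the sign factors: 1.
Product: (1)·(1) = 1.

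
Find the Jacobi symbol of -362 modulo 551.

1

(-362/551)
  = (189/551)    [-362 ≡ 189 mod 551]
  = (551/189)    [QR: 189 ≡ 1 mod 4, sign kept]
  = (173/189)    [551 ≡ 173 mod 189]
  = (189/173)    [QR: 173 ≡ 1 mod 4, sign kept]
  = (16/173)    [189 ≡ 16 mod 173]
  = (1/173)    [173 ≡ 5 mod 8 ⇒ (2/173)^4 = +1]
  = 1    [(1/173) = 1]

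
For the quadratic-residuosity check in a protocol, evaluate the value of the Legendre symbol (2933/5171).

1

2933 ≡ 1 (mod 4), so quadratic reciprocity gives (2933/5171) = (5171/2933). Reduce: 5171 ≡ 2238 (mod 2933). Now have (2238/2933).
Factor out 2: 2238 = 2·1119. Since 2933 ≡ 5 (mod 8), (2/2933) = -1. Now have -(1119/2933).
2933 ≡ 1 (mod 4), so quadratic reciprocity gives (1119/2933) = (2933/1119). Reduce: 2933 ≡ 695 (mod 1119). Now have -(695/1119).
Both 695 ≡ 3 and 1119 ≡ 3 (mod 4), so reciprocity gives (695/1119) = -(1119/695). Reduce: 1119 ≡ 424 (mod 695). Now have (424/695).
Factor out 2: 424 = 2^3·53. Since 695 ≡ 7 (mod 8), (2/695) = +1, and (2/695)^3 = +1. Now have (53/695).
53 ≡ 1 (mod 4), so quadratic reciprocity gives (53/695) = (695/53). Reduce: 695 ≡ 6 (mod 53). Now have (6/53).
Factor out 2: 6 = 2·3. Since 53 ≡ 5 (mod 8), (2/53) = -1. Now have -(3/53).
53 ≡ 1 (mod 4), so quadratic reciprocity gives (3/53) = (53/3). Reduce: 53 ≡ 2 (mod 3). Now have -(2/3).
Factor out 2: 2 = 2. Since 3 ≡ 3 (mod 8), (2/3) = -1. Now have (1/3).
(1/3) = 1. Collecting the sign factors: 1.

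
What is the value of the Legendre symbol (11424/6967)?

-1

Reduce the numerator: 11424 ≡ 4457 (mod 6967), so (11424/6967) = (4457/6967).
4457 ≡ 1 (mod 4), so quadratic reciprocity gives (4457/6967) = (6967/4457). Reduce: 6967 ≡ 2510 (mod 4457). Now have (2510/4457).
Factor out 2: 2510 = 2·1255. Since 4457 ≡ 1 (mod 8), (2/4457) = +1. Now have (1255/4457).
4457 ≡ 1 (mod 4), so quadratic reciprocity gives (1255/4457) = (4457/1255). Reduce: 4457 ≡ 692 (mod 1255). Now have (692/1255).
Factor out 2: 692 = 2^2·173. Since 1255 ≡ 7 (mod 8), (2/1255) = +1, and (2/1255)^2 = +1. Now have (173/1255).
173 ≡ 1 (mod 4), so quadratic reciprocity gives (173/1255) = (1255/173). Reduce: 1255 ≡ 44 (mod 173). Now have (44/173).
Factor out 2: 44 = 2^2·11. Since 173 ≡ 5 (mod 8), (2/173) = -1, and (2/173)^2 = +1. Now have (11/173).
173 ≡ 1 (mod 4), so quadratic reciprocity gives (11/173) = (173/11). Reduce: 173 ≡ 8 (mod 11). Now have (8/11).
Factor out 2: 8 = 2^3. Since 11 ≡ 3 (mod 8), (2/11) = -1, and (2/11)^3 = -1. Now have -(1/11).
(1/11) = 1. Collecting the sign factors: -1.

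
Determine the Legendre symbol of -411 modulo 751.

(-411 / 751)
  = (340 / 751)    [-411 ≡ 340 mod 751]
  = (85 / 751)    [751 ≡ 7 mod 8 ⇒ (2 / 751)^2 = +1]
  = (751 / 85)    [QR: 85 ≡ 1 mod 4, sign kept]
  = (71 / 85)    [751 ≡ 71 mod 85]
  = (85 / 71)    [QR: 85 ≡ 1 mod 4, sign kept]
  = (14 / 71)    [85 ≡ 14 mod 71]
  = (7 / 71)    [71 ≡ 7 mod 8 ⇒ (2 / 71) = +1]
  = -(71 / 7)    [QR: both ≡ 3 mod 4, sign flips]
  = -(1 / 7)    [71 ≡ 1 mod 7]
  = -1    [(1 / 7) = 1]

-1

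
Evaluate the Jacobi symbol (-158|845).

Reduce the numerator: -158 ≡ 687 (mod 845), so (-158|845) = (687|845).
845 ≡ 1 (mod 4), so quadratic reciprocity gives (687|845) = (845|687). Reduce: 845 ≡ 158 (mod 687). Now have (158|687).
Factor out 2: 158 = 2·79. Since 687 ≡ 7 (mod 8), (2|687) = +1. Now have (79|687).
Both 79 ≡ 3 and 687 ≡ 3 (mod 4), so reciprocity gives (79|687) = -(687|79). Reduce: 687 ≡ 55 (mod 79). Now have -(55|79).
Both 55 ≡ 3 and 79 ≡ 3 (mod 4), so reciprocity gives (55|79) = -(79|55). Reduce: 79 ≡ 24 (mod 55). Now have (24|55).
Factor out 2: 24 = 2^3·3. Since 55 ≡ 7 (mod 8), (2|55) = +1, and (2|55)^3 = +1. Now have (3|55).
Both 3 ≡ 3 and 55 ≡ 3 (mod 4), so reciprocity gives (3|55) = -(55|3). Reduce: 55 ≡ 1 (mod 3). Now have -(1|3).
(1|3) = 1. Collecting the sign factors: -1.

-1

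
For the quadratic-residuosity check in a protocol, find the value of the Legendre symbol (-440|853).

-1

(-440|853)
  = (413|853)    [-440 ≡ 413 mod 853]
  = (853|413)    [QR: 413 ≡ 1 mod 4, sign kept]
  = (27|413)    [853 ≡ 27 mod 413]
  = (413|27)    [QR: 413 ≡ 1 mod 4, sign kept]
  = (8|27)    [413 ≡ 8 mod 27]
  = -(1|27)    [27 ≡ 3 mod 8 ⇒ (2|27)^3 = -1]
  = -1    [(1|27) = 1]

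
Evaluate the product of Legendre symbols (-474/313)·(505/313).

By multiplicativity, (-474·505/313) = (-474/313)·(505/313).
First factor (-474/313):
Pull out -1: (-474/313) = (-1/313)·(474/313). Since 313 ≡ 1 (mod 4), (-1/313) = +1. Now have (474/313).
Reduce the numerator: 474 ≡ 161 (mod 313), so (474/313) = (161/313).
161 ≡ 1 (mod 4), so quadratic reciprocity gives (161/313) = (313/161). Reduce: 313 ≡ 152 (mod 161). Now have (152/161).
Factor out 2: 152 = 2^3·19. Since 161 ≡ 1 (mod 8), (2/161) = +1, and (2/161)^3 = +1. Now have (19/161).
161 ≡ 1 (mod 4), so quadratic reciprocity gives (19/161) = (161/19). Reduce: 161 ≡ 9 (mod 19). Now have (9/19).
9 ≡ 1 (mod 4), so quadratic reciprocity gives (9/19) = (19/9). Reduce: 19 ≡ 1 (mod 9). Now have (1/9).
(1/9) = 1. Collecting the sign factors: 1.
Second factor (505/313):
Reduce the numerator: 505 ≡ 192 (mod 313), so (505/313) = (192/313).
Factor out 2: 192 = 2^6·3. Since 313 ≡ 1 (mod 8), (2/313) = +1, and (2/313)^6 = +1. Now have (3/313).
313 ≡ 1 (mod 4), so quadratic reciprocity gives (3/313) = (313/3). Reduce: 313 ≡ 1 (mod 3). Now have (1/3).
(1/3) = 1. Collecting the sign factors: 1.
Product: (1)·(1) = 1.

1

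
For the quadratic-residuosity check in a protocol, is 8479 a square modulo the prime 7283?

yes

(8479/7283)
  = (1196/7283)    [8479 ≡ 1196 mod 7283]
  = (299/7283)    [7283 ≡ 3 mod 8 ⇒ (2/7283)^2 = +1]
  = -(7283/299)    [QR: both ≡ 3 mod 4, sign flips]
  = -(107/299)    [7283 ≡ 107 mod 299]
  = (299/107)    [QR: both ≡ 3 mod 4, sign flips]
  = (85/107)    [299 ≡ 85 mod 107]
  = (107/85)    [QR: 85 ≡ 1 mod 4, sign kept]
  = (22/85)    [107 ≡ 22 mod 85]
  = -(11/85)    [85 ≡ 5 mod 8 ⇒ (2/85) = -1]
  = -(85/11)    [QR: 85 ≡ 1 mod 4, sign kept]
  = -(8/11)    [85 ≡ 8 mod 11]
  = (1/11)    [11 ≡ 3 mod 8 ⇒ (2/11)^3 = -1]
  = 1    [(1/11) = 1]
(8479/7283) = 1, and 7283 is prime, so 8479 is a quadratic residue mod 7283.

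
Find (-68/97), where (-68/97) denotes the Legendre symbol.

-1

Pull out -1: (-68/97) = (-1/97)·(68/97). Since 97 ≡ 1 (mod 4), (-1/97) = +1. Now have (68/97).
Factor out 2: 68 = 2^2·17. Since 97 ≡ 1 (mod 8), (2/97) = +1, and (2/97)^2 = +1. Now have (17/97).
17 ≡ 1 (mod 4), so quadratic reciprocity gives (17/97) = (97/17). Reduce: 97 ≡ 12 (mod 17). Now have (12/17).
Factor out 2: 12 = 2^2·3. Since 17 ≡ 1 (mod 8), (2/17) = +1, and (2/17)^2 = +1. Now have (3/17).
17 ≡ 1 (mod 4), so quadratic reciprocity gives (3/17) = (17/3). Reduce: 17 ≡ 2 (mod 3). Now have (2/3).
Factor out 2: 2 = 2. Since 3 ≡ 3 (mod 8), (2/3) = -1. Now have -(1/3).
(1/3) = 1. Collecting the sign factors: -1.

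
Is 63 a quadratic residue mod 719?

Both 63 ≡ 3 and 719 ≡ 3 (mod 4), so reciprocity gives (63/719) = -(719/63). Reduce: 719 ≡ 26 (mod 63). Now have -(26/63).
Factor out 2: 26 = 2·13. Since 63 ≡ 7 (mod 8), (2/63) = +1. Now have -(13/63).
13 ≡ 1 (mod 4), so quadratic reciprocity gives (13/63) = (63/13). Reduce: 63 ≡ 11 (mod 13). Now have -(11/13).
13 ≡ 1 (mod 4), so quadratic reciprocity gives (11/13) = (13/11). Reduce: 13 ≡ 2 (mod 11). Now have -(2/11).
Factor out 2: 2 = 2. Since 11 ≡ 3 (mod 8), (2/11) = -1. Now have (1/11).
(1/11) = 1. Collecting the sign factors: 1.
The Legendre symbol is 1, so x^2 ≡ 63 (mod 719) has solution.

yes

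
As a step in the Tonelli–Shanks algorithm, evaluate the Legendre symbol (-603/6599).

Pull out -1: (-603/6599) = (-1/6599)·(603/6599). Since 6599 ≡ 3 (mod 4), (-1/6599) = -1. Now have -(603/6599).
Both 603 ≡ 3 and 6599 ≡ 3 (mod 4), so reciprocity gives (603/6599) = -(6599/603). Reduce: 6599 ≡ 569 (mod 603). Now have (569/603).
569 ≡ 1 (mod 4), so quadratic reciprocity gives (569/603) = (603/569). Reduce: 603 ≡ 34 (mod 569). Now have (34/569).
Factor out 2: 34 = 2·17. Since 569 ≡ 1 (mod 8), (2/569) = +1. Now have (17/569).
17 ≡ 1 (mod 4), so quadratic reciprocity gives (17/569) = (569/17). Reduce: 569 ≡ 8 (mod 17). Now have (8/17).
Factor out 2: 8 = 2^3. Since 17 ≡ 1 (mod 8), (2/17) = +1, and (2/17)^3 = +1. Now have (1/17).
(1/17) = 1. Collecting the sign factors: 1.

1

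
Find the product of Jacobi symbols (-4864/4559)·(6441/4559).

By multiplicativity, (-4864·6441/4559) = (-4864/4559)·(6441/4559).
First factor (-4864/4559):
Pull out -1: (-4864/4559) = (-1/4559)·(4864/4559). Since 4559 ≡ 3 (mod 4), (-1/4559) = -1. Now have -(4864/4559).
Reduce the numerator: 4864 ≡ 305 (mod 4559), so (4864/4559) = (305/4559).
305 ≡ 1 (mod 4), so quadratic reciprocity gives (305/4559) = (4559/305). Reduce: 4559 ≡ 289 (mod 305). Now have -(289/305).
289 ≡ 1 (mod 4), so quadratic reciprocity gives (289/305) = (305/289). Reduce: 305 ≡ 16 (mod 289). Now have -(16/289).
Factor out 2: 16 = 2^4. Since 289 ≡ 1 (mod 8), (2/289) = +1, and (2/289)^4 = +1. Now have -(1/289).
(1/289) = 1. Collecting the sign factors: -1.
Second factor (6441/4559):
Reduce the numerator: 6441 ≡ 1882 (mod 4559), so (6441/4559) = (1882/4559).
Factor out 2: 1882 = 2·941. Since 4559 ≡ 7 (mod 8), (2/4559) = +1. Now have (941/4559).
941 ≡ 1 (mod 4), so quadratic reciprocity gives (941/4559) = (4559/941). Reduce: 4559 ≡ 795 (mod 941). Now have (795/941).
941 ≡ 1 (mod 4), so quadratic reciprocity gives (795/941) = (941/795). Reduce: 941 ≡ 146 (mod 795). Now have (146/795).
Factor out 2: 146 = 2·73. Since 795 ≡ 3 (mod 8), (2/795) = -1. Now have -(73/795).
73 ≡ 1 (mod 4), so quadratic reciprocity gives (73/795) = (795/73). Reduce: 795 ≡ 65 (mod 73). Now have -(65/73).
65 ≡ 1 (mod 4), so quadratic reciprocity gives (65/73) = (73/65). Reduce: 73 ≡ 8 (mod 65). Now have -(8/65).
Factor out 2: 8 = 2^3. Since 65 ≡ 1 (mod 8), (2/65) = +1, and (2/65)^3 = +1. Now have -(1/65).
(1/65) = 1. Collecting the sign factors: -1.
Product: (-1)·(-1) = 1.

1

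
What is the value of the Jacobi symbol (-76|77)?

1

Reduce the numerator: -76 ≡ 1 (mod 77), so (-76|77) = (1|77).
(1|77) = 1. Collecting the sign factors: 1.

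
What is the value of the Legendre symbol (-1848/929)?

Pull out -1: (-1848/929) = (-1/929)·(1848/929). Since 929 ≡ 1 (mod 4), (-1/929) = +1. Now have (1848/929).
Reduce the numerator: 1848 ≡ 919 (mod 929), so (1848/929) = (919/929).
929 ≡ 1 (mod 4), so quadratic reciprocity gives (919/929) = (929/919). Reduce: 929 ≡ 10 (mod 919). Now have (10/919).
Factor out 2: 10 = 2·5. Since 919 ≡ 7 (mod 8), (2/919) = +1. Now have (5/919).
5 ≡ 1 (mod 4), so quadratic reciprocity gives (5/919) = (919/5). Reduce: 919 ≡ 4 (mod 5). Now have (4/5).
Factor out 2: 4 = 2^2. Since 5 ≡ 5 (mod 8), (2/5) = -1, and (2/5)^2 = +1. Now have (1/5).
(1/5) = 1. Collecting the sign factors: 1.

1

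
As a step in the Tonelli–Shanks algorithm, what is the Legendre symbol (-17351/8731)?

Pull out -1: (-17351/8731) = (-1/8731)·(17351/8731). Since 8731 ≡ 3 (mod 4), (-1/8731) = -1. Now have -(17351/8731).
Reduce the numerator: 17351 ≡ 8620 (mod 8731), so (17351/8731) = (8620/8731).
Factor out 2: 8620 = 2^2·2155. Since 8731 ≡ 3 (mod 8), (2/8731) = -1, and (2/8731)^2 = +1. Now have -(2155/8731).
Both 2155 ≡ 3 and 8731 ≡ 3 (mod 4), so reciprocity gives (2155/8731) = -(8731/2155). Reduce: 8731 ≡ 111 (mod 2155). Now have (111/2155).
Both 111 ≡ 3 and 2155 ≡ 3 (mod 4), so reciprocity gives (111/2155) = -(2155/111). Reduce: 2155 ≡ 46 (mod 111). Now have -(46/111).
Factor out 2: 46 = 2·23. Since 111 ≡ 7 (mod 8), (2/111) = +1. Now have -(23/111).
Both 23 ≡ 3 and 111 ≡ 3 (mod 4), so reciprocity gives (23/111) = -(111/23). Reduce: 111 ≡ 19 (mod 23). Now have (19/23).
Both 19 ≡ 3 and 23 ≡ 3 (mod 4), so reciprocity gives (19/23) = -(23/19). Reduce: 23 ≡ 4 (mod 19). Now have -(4/19).
Factor out 2: 4 = 2^2. Since 19 ≡ 3 (mod 8), (2/19) = -1, and (2/19)^2 = +1. Now have -(1/19).
(1/19) = 1. Collecting the sign factors: -1.

-1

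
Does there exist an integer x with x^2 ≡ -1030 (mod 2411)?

(-1030/2411)
  = (1381/2411)    [-1030 ≡ 1381 mod 2411]
  = (2411/1381)    [QR: 1381 ≡ 1 mod 4, sign kept]
  = (1030/1381)    [2411 ≡ 1030 mod 1381]
  = -(515/1381)    [1381 ≡ 5 mod 8 ⇒ (2/1381) = -1]
  = -(1381/515)    [QR: 1381 ≡ 1 mod 4, sign kept]
  = -(351/515)    [1381 ≡ 351 mod 515]
  = (515/351)    [QR: both ≡ 3 mod 4, sign flips]
  = (164/351)    [515 ≡ 164 mod 351]
  = (41/351)    [351 ≡ 7 mod 8 ⇒ (2/351)^2 = +1]
  = (351/41)    [QR: 41 ≡ 1 mod 4, sign kept]
  = (23/41)    [351 ≡ 23 mod 41]
  = (41/23)    [QR: 41 ≡ 1 mod 4, sign kept]
  = (18/23)    [41 ≡ 18 mod 23]
  = (9/23)    [23 ≡ 7 mod 8 ⇒ (2/23) = +1]
  = (23/9)    [QR: 9 ≡ 1 mod 4, sign kept]
  = (5/9)    [23 ≡ 5 mod 9]
  = (9/5)    [QR: 5 ≡ 1 mod 4, sign kept]
  = (4/5)    [9 ≡ 4 mod 5]
  = (1/5)    [5 ≡ 5 mod 8 ⇒ (2/5)^2 = +1]
  = 1    [(1/5) = 1]
(-1030/2411) = 1, and 2411 is prime, so -1030 is a quadratic residue mod 2411.

yes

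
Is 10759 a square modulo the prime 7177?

yes

(10759/7177)
  = (3582/7177)    [10759 ≡ 3582 mod 7177]
  = (1791/7177)    [7177 ≡ 1 mod 8 ⇒ (2/7177) = +1]
  = (7177/1791)    [QR: 7177 ≡ 1 mod 4, sign kept]
  = (13/1791)    [7177 ≡ 13 mod 1791]
  = (1791/13)    [QR: 13 ≡ 1 mod 4, sign kept]
  = (10/13)    [1791 ≡ 10 mod 13]
  = -(5/13)    [13 ≡ 5 mod 8 ⇒ (2/13) = -1]
  = -(13/5)    [QR: 5 ≡ 1 mod 4, sign kept]
  = -(3/5)    [13 ≡ 3 mod 5]
  = -(5/3)    [QR: 5 ≡ 1 mod 4, sign kept]
  = -(2/3)    [5 ≡ 2 mod 3]
  = (1/3)    [3 ≡ 3 mod 8 ⇒ (2/3) = -1]
  = 1    [(1/3) = 1]
The Legendre symbol is 1, so x^2 ≡ 10759 (mod 7177) has solution.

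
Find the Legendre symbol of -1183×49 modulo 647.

-1

By multiplicativity, (-1183·49/647) = (-1183/647)·(49/647).
First factor (-1183/647):
(-1183/647)
  = -(1183/647)    [647 ≡ 3 mod 4 ⇒ (-1/647) = -1]
  = -(536/647)    [1183 ≡ 536 mod 647]
  = -(67/647)    [647 ≡ 7 mod 8 ⇒ (2/647)^3 = +1]
  = (647/67)    [QR: both ≡ 3 mod 4, sign flips]
  = (44/67)    [647 ≡ 44 mod 67]
  = (11/67)    [67 ≡ 3 mod 8 ⇒ (2/67)^2 = +1]
  = -(67/11)    [QR: both ≡ 3 mod 4, sign flips]
  = -(1/11)    [67 ≡ 1 mod 11]
  = -1    [(1/11) = 1]
Second factor (49/647):
(49/647)
  = (647/49)    [QR: 49 ≡ 1 mod 4, sign kept]
  = (10/49)    [647 ≡ 10 mod 49]
  = (5/49)    [49 ≡ 1 mod 8 ⇒ (2/49) = +1]
  = (49/5)    [QR: 5 ≡ 1 mod 4, sign kept]
  = (4/5)    [49 ≡ 4 mod 5]
  = (1/5)    [5 ≡ 5 mod 8 ⇒ (2/5)^2 = +1]
  = 1    [(1/5) = 1]
Product: (-1)·(1) = -1.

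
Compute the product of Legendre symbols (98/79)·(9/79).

1

By multiplicativity, (98·9/79) = (98/79)·(9/79).
First factor (98/79):
Reduce the numerator: 98 ≡ 19 (mod 79), so (98/79) = (19/79).
Both 19 ≡ 3 and 79 ≡ 3 (mod 4), so reciprocity gives (19/79) = -(79/19). Reduce: 79 ≡ 3 (mod 19). Now have -(3/19).
Both 3 ≡ 3 and 19 ≡ 3 (mod 4), so reciprocity gives (3/19) = -(19/3). Reduce: 19 ≡ 1 (mod 3). Now have (1/3).
(1/3) = 1. Collecting the sign factors: 1.
Second factor (9/79):
9 ≡ 1 (mod 4), so quadratic reciprocity gives (9/79) = (79/9). Reduce: 79 ≡ 7 (mod 9). Now have (7/9).
9 ≡ 1 (mod 4), so quadratic reciprocity gives (7/9) = (9/7). Reduce: 9 ≡ 2 (mod 7). Now have (2/7).
Factor out 2: 2 = 2. Since 7 ≡ 7 (mod 8), (2/7) = +1. Now have (1/7).
(1/7) = 1. Collecting the sign factors: 1.
Product: (1)·(1) = 1.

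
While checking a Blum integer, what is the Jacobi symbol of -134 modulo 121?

1

(-134/121)
  = (134/121)    [121 ≡ 1 mod 4 ⇒ (-1/121) = +1]
  = (13/121)    [134 ≡ 13 mod 121]
  = (121/13)    [QR: 13 ≡ 1 mod 4, sign kept]
  = (4/13)    [121 ≡ 4 mod 13]
  = (1/13)    [13 ≡ 5 mod 8 ⇒ (2/13)^2 = +1]
  = 1    [(1/13) = 1]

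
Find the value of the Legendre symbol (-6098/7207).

(-6098/7207)
  = (1109/7207)    [-6098 ≡ 1109 mod 7207]
  = (7207/1109)    [QR: 1109 ≡ 1 mod 4, sign kept]
  = (553/1109)    [7207 ≡ 553 mod 1109]
  = (1109/553)    [QR: 553 ≡ 1 mod 4, sign kept]
  = (3/553)    [1109 ≡ 3 mod 553]
  = (553/3)    [QR: 553 ≡ 1 mod 4, sign kept]
  = (1/3)    [553 ≡ 1 mod 3]
  = 1    [(1/3) = 1]

1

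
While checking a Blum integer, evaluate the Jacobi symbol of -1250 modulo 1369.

Reduce the numerator: -1250 ≡ 119 (mod 1369), so (-1250/1369) = (119/1369).
1369 ≡ 1 (mod 4), so quadratic reciprocity gives (119/1369) = (1369/119). Reduce: 1369 ≡ 60 (mod 119). Now have (60/119).
Factor out 2: 60 = 2^2·15. Since 119 ≡ 7 (mod 8), (2/119) = +1, and (2/119)^2 = +1. Now have (15/119).
Both 15 ≡ 3 and 119 ≡ 3 (mod 4), so reciprocity gives (15/119) = -(119/15). Reduce: 119 ≡ 14 (mod 15). Now have -(14/15).
Factor out 2: 14 = 2·7. Since 15 ≡ 7 (mod 8), (2/15) = +1. Now have -(7/15).
Both 7 ≡ 3 and 15 ≡ 3 (mod 4), so reciprocity gives (7/15) = -(15/7). Reduce: 15 ≡ 1 (mod 7). Now have (1/7).
(1/7) = 1. Collecting the sign factors: 1.

1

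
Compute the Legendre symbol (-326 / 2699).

-1

(-326 / 2699)
  = -(326 / 2699)    [2699 ≡ 3 mod 4 ⇒ (-1 / 2699) = -1]
  = (163 / 2699)    [2699 ≡ 3 mod 8 ⇒ (2 / 2699) = -1]
  = -(2699 / 163)    [QR: both ≡ 3 mod 4, sign flips]
  = -(91 / 163)    [2699 ≡ 91 mod 163]
  = (163 / 91)    [QR: both ≡ 3 mod 4, sign flips]
  = (72 / 91)    [163 ≡ 72 mod 91]
  = -(9 / 91)    [91 ≡ 3 mod 8 ⇒ (2 / 91)^3 = -1]
  = -(91 / 9)    [QR: 9 ≡ 1 mod 4, sign kept]
  = -(1 / 9)    [91 ≡ 1 mod 9]
  = -1    [(1 / 9) = 1]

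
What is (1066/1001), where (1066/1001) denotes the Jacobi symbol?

0

Reduce the numerator: 1066 ≡ 65 (mod 1001), so (1066/1001) = (65/1001).
65 ≡ 1 (mod 4), so quadratic reciprocity gives (65/1001) = (1001/65). Reduce: 1001 ≡ 26 (mod 65). Now have (26/65).
Factor out 2: 26 = 2·13. Since 65 ≡ 1 (mod 8), (2/65) = +1. Now have (13/65).
13 ≡ 1 (mod 4), so quadratic reciprocity gives (13/65) = (65/13). Reduce: 65 ≡ 0 (mod 13). Now have (0/13).
The numerator is now 0 with denominator 13 > 1: the symbol is 0.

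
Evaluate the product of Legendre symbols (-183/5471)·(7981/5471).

By multiplicativity, (-183·7981/5471) = (-183/5471)·(7981/5471).
First factor (-183/5471):
Reduce the numerator: -183 ≡ 5288 (mod 5471), so (-183/5471) = (5288/5471).
Factor out 2: 5288 = 2^3·661. Since 5471 ≡ 7 (mod 8), (2/5471) = +1, and (2/5471)^3 = +1. Now have (661/5471).
661 ≡ 1 (mod 4), so quadratic reciprocity gives (661/5471) = (5471/661). Reduce: 5471 ≡ 183 (mod 661). Now have (183/661).
661 ≡ 1 (mod 4), so quadratic reciprocity gives (183/661) = (661/183). Reduce: 661 ≡ 112 (mod 183). Now have (112/183).
Factor out 2: 112 = 2^4·7. Since 183 ≡ 7 (mod 8), (2/183) = +1, and (2/183)^4 = +1. Now have (7/183).
Both 7 ≡ 3 and 183 ≡ 3 (mod 4), so reciprocity gives (7/183) = -(183/7). Reduce: 183 ≡ 1 (mod 7). Now have -(1/7).
(1/7) = 1. Collecting the sign factors: -1.
Second factor (7981/5471):
Reduce the numerator: 7981 ≡ 2510 (mod 5471), so (7981/5471) = (2510/5471).
Factor out 2: 2510 = 2·1255. Since 5471 ≡ 7 (mod 8), (2/5471) = +1. Now have (1255/5471).
Both 1255 ≡ 3 and 5471 ≡ 3 (mod 4), so reciprocity gives (1255/5471) = -(5471/1255). Reduce: 5471 ≡ 451 (mod 1255). Now have -(451/1255).
Both 451 ≡ 3 and 1255 ≡ 3 (mod 4), so reciprocity gives (451/1255) = -(1255/451). Reduce: 1255 ≡ 353 (mod 451). Now have (353/451).
353 ≡ 1 (mod 4), so quadratic reciprocity gives (353/451) = (451/353). Reduce: 451 ≡ 98 (mod 353). Now have (98/353).
Factor out 2: 98 = 2·49. Since 353 ≡ 1 (mod 8), (2/353) = +1. Now have (49/353).
49 ≡ 1 (mod 4), so quadratic reciprocity gives (49/353) = (353/49). Reduce: 353 ≡ 10 (mod 49). Now have (10/49).
Factor out 2: 10 = 2·5. Since 49 ≡ 1 (mod 8), (2/49) = +1. Now have (5/49).
5 ≡ 1 (mod 4), so quadratic reciprocity gives (5/49) = (49/5). Reduce: 49 ≡ 4 (mod 5). Now have (4/5).
Factor out 2: 4 = 2^2. Since 5 ≡ 5 (mod 8), (2/5) = -1, and (2/5)^2 = +1. Now have (1/5).
(1/5) = 1. Collecting the sign factors: 1.
Product: (-1)·(1) = -1.

-1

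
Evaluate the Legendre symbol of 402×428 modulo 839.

By multiplicativity, (402·428|839) = (402|839)·(428|839).
First factor (402|839):
Factor out 2: 402 = 2·201. Since 839 ≡ 7 (mod 8), (2|839) = +1. Now have (201|839).
201 ≡ 1 (mod 4), so quadratic reciprocity gives (201|839) = (839|201). Reduce: 839 ≡ 35 (mod 201). Now have (35|201).
201 ≡ 1 (mod 4), so quadratic reciprocity gives (35|201) = (201|35). Reduce: 201 ≡ 26 (mod 35). Now have (26|35).
Factor out 2: 26 = 2·13. Since 35 ≡ 3 (mod 8), (2|35) = -1. Now have -(13|35).
13 ≡ 1 (mod 4), so quadratic reciprocity gives (13|35) = (35|13). Reduce: 35 ≡ 9 (mod 13). Now have -(9|13).
9 ≡ 1 (mod 4), so quadratic reciprocity gives (9|13) = (13|9). Reduce: 13 ≡ 4 (mod 9). Now have -(4|9).
Factor out 2: 4 = 2^2. Since 9 ≡ 1 (mod 8), (2|9) = +1, and (2|9)^2 = +1. Now have -(1|9).
(1|9) = 1. Collecting the sign factors: -1.
Second factor (428|839):
Factor out 2: 428 = 2^2·107. Since 839 ≡ 7 (mod 8), (2|839) = +1, and (2|839)^2 = +1. Now have (107|839).
Both 107 ≡ 3 and 839 ≡ 3 (mod 4), so reciprocity gives (107|839) = -(839|107). Reduce: 839 ≡ 90 (mod 107). Now have -(90|107).
Factor out 2: 90 = 2·45. Since 107 ≡ 3 (mod 8), (2|107) = -1. Now have (45|107).
45 ≡ 1 (mod 4), so quadratic reciprocity gives (45|107) = (107|45). Reduce: 107 ≡ 17 (mod 45). Now have (17|45).
17 ≡ 1 (mod 4), so quadratic reciprocity gives (17|45) = (45|17). Reduce: 45 ≡ 11 (mod 17). Now have (11|17).
17 ≡ 1 (mod 4), so quadratic reciprocity gives (11|17) = (17|11). Reduce: 17 ≡ 6 (mod 11). Now have (6|11).
Factor out 2: 6 = 2·3. Since 11 ≡ 3 (mod 8), (2|11) = -1. Now have -(3|11).
Both 3 ≡ 3 and 11 ≡ 3 (mod 4), so reciprocity gives (3|11) = -(11|3). Reduce: 11 ≡ 2 (mod 3). Now have (2|3).
Factor out 2: 2 = 2. Since 3 ≡ 3 (mod 8), (2|3) = -1. Now have -(1|3).
(1|3) = 1. Collecting the sign factors: -1.
Product: (-1)·(-1) = 1.

1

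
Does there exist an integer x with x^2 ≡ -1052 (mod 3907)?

Pull out -1: (-1052/3907) = (-1/3907)·(1052/3907). Since 3907 ≡ 3 (mod 4), (-1/3907) = -1. Now have -(1052/3907).
Factor out 2: 1052 = 2^2·263. Since 3907 ≡ 3 (mod 8), (2/3907) = -1, and (2/3907)^2 = +1. Now have -(263/3907).
Both 263 ≡ 3 and 3907 ≡ 3 (mod 4), so reciprocity gives (263/3907) = -(3907/263). Reduce: 3907 ≡ 225 (mod 263). Now have (225/263).
225 ≡ 1 (mod 4), so quadratic reciprocity gives (225/263) = (263/225). Reduce: 263 ≡ 38 (mod 225). Now have (38/225).
Factor out 2: 38 = 2·19. Since 225 ≡ 1 (mod 8), (2/225) = +1. Now have (19/225).
225 ≡ 1 (mod 4), so quadratic reciprocity gives (19/225) = (225/19). Reduce: 225 ≡ 16 (mod 19). Now have (16/19).
Factor out 2: 16 = 2^4. Since 19 ≡ 3 (mod 8), (2/19) = -1, and (2/19)^4 = +1. Now have (1/19).
(1/19) = 1. Collecting the sign factors: 1.
The Legendre symbol is 1, so x^2 ≡ -1052 (mod 3907) has solution.

yes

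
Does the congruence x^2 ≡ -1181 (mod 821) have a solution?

Reduce the numerator: -1181 ≡ 461 (mod 821), so (-1181/821) = (461/821).
461 ≡ 1 (mod 4), so quadratic reciprocity gives (461/821) = (821/461). Reduce: 821 ≡ 360 (mod 461). Now have (360/461).
Factor out 2: 360 = 2^3·45. Since 461 ≡ 5 (mod 8), (2/461) = -1, and (2/461)^3 = -1. Now have -(45/461).
45 ≡ 1 (mod 4), so quadratic reciprocity gives (45/461) = (461/45). Reduce: 461 ≡ 11 (mod 45). Now have -(11/45).
45 ≡ 1 (mod 4), so quadratic reciprocity gives (11/45) = (45/11). Reduce: 45 ≡ 1 (mod 11). Now have -(1/11).
(1/11) = 1. Collecting the sign factors: -1.
The Legendre symbol is -1, so x^2 ≡ -1181 (mod 821) has no solution.

no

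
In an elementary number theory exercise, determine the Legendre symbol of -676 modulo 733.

Reduce the numerator: -676 ≡ 57 (mod 733), so (-676/733) = (57/733).
57 ≡ 1 (mod 4), so quadratic reciprocity gives (57/733) = (733/57). Reduce: 733 ≡ 49 (mod 57). Now have (49/57).
49 ≡ 1 (mod 4), so quadratic reciprocity gives (49/57) = (57/49). Reduce: 57 ≡ 8 (mod 49). Now have (8/49).
Factor out 2: 8 = 2^3. Since 49 ≡ 1 (mod 8), (2/49) = +1, and (2/49)^3 = +1. Now have (1/49).
(1/49) = 1. Collecting the sign factors: 1.

1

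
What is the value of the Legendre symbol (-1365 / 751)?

(-1365 / 751)
  = -(1365 / 751)    [751 ≡ 3 mod 4 ⇒ (-1 / 751) = -1]
  = -(614 / 751)    [1365 ≡ 614 mod 751]
  = -(307 / 751)    [751 ≡ 7 mod 8 ⇒ (2 / 751) = +1]
  = (751 / 307)    [QR: both ≡ 3 mod 4, sign flips]
  = (137 / 307)    [751 ≡ 137 mod 307]
  = (307 / 137)    [QR: 137 ≡ 1 mod 4, sign kept]
  = (33 / 137)    [307 ≡ 33 mod 137]
  = (137 / 33)    [QR: 33 ≡ 1 mod 4, sign kept]
  = (5 / 33)    [137 ≡ 5 mod 33]
  = (33 / 5)    [QR: 5 ≡ 1 mod 4, sign kept]
  = (3 / 5)    [33 ≡ 3 mod 5]
  = (5 / 3)    [QR: 5 ≡ 1 mod 4, sign kept]
  = (2 / 3)    [5 ≡ 2 mod 3]
  = -(1 / 3)    [3 ≡ 3 mod 8 ⇒ (2 / 3) = -1]
  = -1    [(1 / 3) = 1]

-1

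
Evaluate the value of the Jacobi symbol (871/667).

Reduce the numerator: 871 ≡ 204 (mod 667), so (871/667) = (204/667).
Factor out 2: 204 = 2^2·51. Since 667 ≡ 3 (mod 8), (2/667) = -1, and (2/667)^2 = +1. Now have (51/667).
Both 51 ≡ 3 and 667 ≡ 3 (mod 4), so reciprocity gives (51/667) = -(667/51). Reduce: 667 ≡ 4 (mod 51). Now have -(4/51).
Factor out 2: 4 = 2^2. Since 51 ≡ 3 (mod 8), (2/51) = -1, and (2/51)^2 = +1. Now have -(1/51).
(1/51) = 1. Collecting the sign factors: -1.

-1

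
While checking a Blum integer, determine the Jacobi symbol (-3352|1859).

Reduce the numerator: -3352 ≡ 366 (mod 1859), so (-3352|1859) = (366|1859).
Factor out 2: 366 = 2·183. Since 1859 ≡ 3 (mod 8), (2|1859) = -1. Now have -(183|1859).
Both 183 ≡ 3 and 1859 ≡ 3 (mod 4), so reciprocity gives (183|1859) = -(1859|183). Reduce: 1859 ≡ 29 (mod 183). Now have (29|183).
29 ≡ 1 (mod 4), so quadratic reciprocity gives (29|183) = (183|29). Reduce: 183 ≡ 9 (mod 29). Now have (9|29).
9 ≡ 1 (mod 4), so quadratic reciprocity gives (9|29) = (29|9). Reduce: 29 ≡ 2 (mod 9). Now have (2|9).
Factor out 2: 2 = 2. Since 9 ≡ 1 (mod 8), (2|9) = +1. Now have (1|9).
(1|9) = 1. Collecting the sign factors: 1.

1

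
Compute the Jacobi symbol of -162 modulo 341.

-1

(-162|341)
  = (179|341)    [-162 ≡ 179 mod 341]
  = (341|179)    [QR: 341 ≡ 1 mod 4, sign kept]
  = (162|179)    [341 ≡ 162 mod 179]
  = -(81|179)    [179 ≡ 3 mod 8 ⇒ (2|179) = -1]
  = -(179|81)    [QR: 81 ≡ 1 mod 4, sign kept]
  = -(17|81)    [179 ≡ 17 mod 81]
  = -(81|17)    [QR: 17 ≡ 1 mod 4, sign kept]
  = -(13|17)    [81 ≡ 13 mod 17]
  = -(17|13)    [QR: 13 ≡ 1 mod 4, sign kept]
  = -(4|13)    [17 ≡ 4 mod 13]
  = -(1|13)    [13 ≡ 5 mod 8 ⇒ (2|13)^2 = +1]
  = -1    [(1|13) = 1]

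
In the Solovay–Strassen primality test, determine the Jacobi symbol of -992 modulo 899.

0

Pull out -1: (-992|899) = (-1|899)·(992|899). Since 899 ≡ 3 (mod 4), (-1|899) = -1. Now have -(992|899).
Reduce the numerator: 992 ≡ 93 (mod 899), so (992|899) = (93|899).
93 ≡ 1 (mod 4), so quadratic reciprocity gives (93|899) = (899|93). Reduce: 899 ≡ 62 (mod 93). Now have -(62|93).
Factor out 2: 62 = 2·31. Since 93 ≡ 5 (mod 8), (2|93) = -1. Now have (31|93).
93 ≡ 1 (mod 4), so quadratic reciprocity gives (31|93) = (93|31). Reduce: 93 ≡ 0 (mod 31). Now have (0|31).
The numerator is now 0 with denominator 31 > 1: the symbol is 0.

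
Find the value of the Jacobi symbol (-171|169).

1

(-171|169)
  = (167|169)    [-171 ≡ 167 mod 169]
  = (169|167)    [QR: 169 ≡ 1 mod 4, sign kept]
  = (2|167)    [169 ≡ 2 mod 167]
  = (1|167)    [167 ≡ 7 mod 8 ⇒ (2|167) = +1]
  = 1    [(1|167) = 1]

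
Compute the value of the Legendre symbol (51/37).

(51/37)
  = (14/37)    [51 ≡ 14 mod 37]
  = -(7/37)    [37 ≡ 5 mod 8 ⇒ (2/37) = -1]
  = -(37/7)    [QR: 37 ≡ 1 mod 4, sign kept]
  = -(2/7)    [37 ≡ 2 mod 7]
  = -(1/7)    [7 ≡ 7 mod 8 ⇒ (2/7) = +1]
  = -1    [(1/7) = 1]

-1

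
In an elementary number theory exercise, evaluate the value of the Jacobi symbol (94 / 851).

(94 / 851)
  = -(47 / 851)    [851 ≡ 3 mod 8 ⇒ (2 / 851) = -1]
  = (851 / 47)    [QR: both ≡ 3 mod 4, sign flips]
  = (5 / 47)    [851 ≡ 5 mod 47]
  = (47 / 5)    [QR: 5 ≡ 1 mod 4, sign kept]
  = (2 / 5)    [47 ≡ 2 mod 5]
  = -(1 / 5)    [5 ≡ 5 mod 8 ⇒ (2 / 5) = -1]
  = -1    [(1 / 5) = 1]

-1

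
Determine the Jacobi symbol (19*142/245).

-1

By multiplicativity, (19·142/245) = (19/245)·(142/245).
First factor (19/245):
245 ≡ 1 (mod 4), so quadratic reciprocity gives (19/245) = (245/19). Reduce: 245 ≡ 17 (mod 19). Now have (17/19).
17 ≡ 1 (mod 4), so quadratic reciprocity gives (17/19) = (19/17). Reduce: 19 ≡ 2 (mod 17). Now have (2/17).
Factor out 2: 2 = 2. Since 17 ≡ 1 (mod 8), (2/17) = +1. Now have (1/17).
(1/17) = 1. Collecting the sign factors: 1.
Second factor (142/245):
Factor out 2: 142 = 2·71. Since 245 ≡ 5 (mod 8), (2/245) = -1. Now have -(71/245).
245 ≡ 1 (mod 4), so quadratic reciprocity gives (71/245) = (245/71). Reduce: 245 ≡ 32 (mod 71). Now have -(32/71).
Factor out 2: 32 = 2^5. Since 71 ≡ 7 (mod 8), (2/71) = +1, and (2/71)^5 = +1. Now have -(1/71).
(1/71) = 1. Collecting the sign factors: -1.
Product: (1)·(-1) = -1.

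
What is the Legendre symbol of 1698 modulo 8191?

(1698/8191)
  = (849/8191)    [8191 ≡ 7 mod 8 ⇒ (2/8191) = +1]
  = (8191/849)    [QR: 849 ≡ 1 mod 4, sign kept]
  = (550/849)    [8191 ≡ 550 mod 849]
  = (275/849)    [849 ≡ 1 mod 8 ⇒ (2/849) = +1]
  = (849/275)    [QR: 849 ≡ 1 mod 4, sign kept]
  = (24/275)    [849 ≡ 24 mod 275]
  = -(3/275)    [275 ≡ 3 mod 8 ⇒ (2/275)^3 = -1]
  = (275/3)    [QR: both ≡ 3 mod 4, sign flips]
  = (2/3)    [275 ≡ 2 mod 3]
  = -(1/3)    [3 ≡ 3 mod 8 ⇒ (2/3) = -1]
  = -1    [(1/3) = 1]

-1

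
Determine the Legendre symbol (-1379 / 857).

1

Reduce the numerator: -1379 ≡ 335 (mod 857), so (-1379 / 857) = (335 / 857).
857 ≡ 1 (mod 4), so quadratic reciprocity gives (335 / 857) = (857 / 335). Reduce: 857 ≡ 187 (mod 335). Now have (187 / 335).
Both 187 ≡ 3 and 335 ≡ 3 (mod 4), so reciprocity gives (187 / 335) = -(335 / 187). Reduce: 335 ≡ 148 (mod 187). Now have -(148 / 187).
Factor out 2: 148 = 2^2·37. Since 187 ≡ 3 (mod 8), (2 / 187) = -1, and (2 / 187)^2 = +1. Now have -(37 / 187).
37 ≡ 1 (mod 4), so quadratic reciprocity gives (37 / 187) = (187 / 37). Reduce: 187 ≡ 2 (mod 37). Now have -(2 / 37).
Factor out 2: 2 = 2. Since 37 ≡ 5 (mod 8), (2 / 37) = -1. Now have (1 / 37).
(1 / 37) = 1. Collecting the sign factors: 1.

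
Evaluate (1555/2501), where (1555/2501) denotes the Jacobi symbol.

1

(1555/2501)
  = (2501/1555)    [QR: 2501 ≡ 1 mod 4, sign kept]
  = (946/1555)    [2501 ≡ 946 mod 1555]
  = -(473/1555)    [1555 ≡ 3 mod 8 ⇒ (2/1555) = -1]
  = -(1555/473)    [QR: 473 ≡ 1 mod 4, sign kept]
  = -(136/473)    [1555 ≡ 136 mod 473]
  = -(17/473)    [473 ≡ 1 mod 8 ⇒ (2/473)^3 = +1]
  = -(473/17)    [QR: 17 ≡ 1 mod 4, sign kept]
  = -(14/17)    [473 ≡ 14 mod 17]
  = -(7/17)    [17 ≡ 1 mod 8 ⇒ (2/17) = +1]
  = -(17/7)    [QR: 17 ≡ 1 mod 4, sign kept]
  = -(3/7)    [17 ≡ 3 mod 7]
  = (7/3)    [QR: both ≡ 3 mod 4, sign flips]
  = (1/3)    [7 ≡ 1 mod 3]
  = 1    [(1/3) = 1]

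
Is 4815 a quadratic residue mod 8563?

Both 4815 ≡ 3 and 8563 ≡ 3 (mod 4), so reciprocity gives (4815/8563) = -(8563/4815). Reduce: 8563 ≡ 3748 (mod 4815). Now have -(3748/4815).
Factor out 2: 3748 = 2^2·937. Since 4815 ≡ 7 (mod 8), (2/4815) = +1, and (2/4815)^2 = +1. Now have -(937/4815).
937 ≡ 1 (mod 4), so quadratic reciprocity gives (937/4815) = (4815/937). Reduce: 4815 ≡ 130 (mod 937). Now have -(130/937).
Factor out 2: 130 = 2·65. Since 937 ≡ 1 (mod 8), (2/937) = +1. Now have -(65/937).
65 ≡ 1 (mod 4), so quadratic reciprocity gives (65/937) = (937/65). Reduce: 937 ≡ 27 (mod 65). Now have -(27/65).
65 ≡ 1 (mod 4), so quadratic reciprocity gives (27/65) = (65/27). Reduce: 65 ≡ 11 (mod 27). Now have -(11/27).
Both 11 ≡ 3 and 27 ≡ 3 (mod 4), so reciprocity gives (11/27) = -(27/11). Reduce: 27 ≡ 5 (mod 11). Now have (5/11).
5 ≡ 1 (mod 4), so quadratic reciprocity gives (5/11) = (11/5). Reduce: 11 ≡ 1 (mod 5). Now have (1/5).
(1/5) = 1. Collecting the sign factors: 1.
The Legendre symbol is 1, so x^2 ≡ 4815 (mod 8563) has solution.

yes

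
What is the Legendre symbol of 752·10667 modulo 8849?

1

By multiplicativity, (752·10667/8849) = (752/8849)·(10667/8849).
First factor (752/8849):
Factor out 2: 752 = 2^4·47. Since 8849 ≡ 1 (mod 8), (2/8849) = +1, and (2/8849)^4 = +1. Now have (47/8849).
8849 ≡ 1 (mod 4), so quadratic reciprocity gives (47/8849) = (8849/47). Reduce: 8849 ≡ 13 (mod 47). Now have (13/47).
13 ≡ 1 (mod 4), so quadratic reciprocity gives (13/47) = (47/13). Reduce: 47 ≡ 8 (mod 13). Now have (8/13).
Factor out 2: 8 = 2^3. Since 13 ≡ 5 (mod 8), (2/13) = -1, and (2/13)^3 = -1. Now have -(1/13).
(1/13) = 1. Collecting the sign factors: -1.
Second factor (10667/8849):
Reduce the numerator: 10667 ≡ 1818 (mod 8849), so (10667/8849) = (1818/8849).
Factor out 2: 1818 = 2·909. Since 8849 ≡ 1 (mod 8), (2/8849) = +1. Now have (909/8849).
909 ≡ 1 (mod 4), so quadratic reciprocity gives (909/8849) = (8849/909). Reduce: 8849 ≡ 668 (mod 909). Now have (668/909).
Factor out 2: 668 = 2^2·167. Since 909 ≡ 5 (mod 8), (2/909) = -1, and (2/909)^2 = +1. Now have (167/909).
909 ≡ 1 (mod 4), so quadratic reciprocity gives (167/909) = (909/167). Reduce: 909 ≡ 74 (mod 167). Now have (74/167).
Factor out 2: 74 = 2·37. Since 167 ≡ 7 (mod 8), (2/167) = +1. Now have (37/167).
37 ≡ 1 (mod 4), so quadratic reciprocity gives (37/167) = (167/37). Reduce: 167 ≡ 19 (mod 37). Now have (19/37).
37 ≡ 1 (mod 4), so quadratic reciprocity gives (19/37) = (37/19). Reduce: 37 ≡ 18 (mod 19). Now have (18/19).
Factor out 2: 18 = 2·9. Since 19 ≡ 3 (mod 8), (2/19) = -1. Now have -(9/19).
9 ≡ 1 (mod 4), so quadratic reciprocity gives (9/19) = (19/9). Reduce: 19 ≡ 1 (mod 9). Now have -(1/9).
(1/9) = 1. Collecting the sign factors: -1.
Product: (-1)·(-1) = 1.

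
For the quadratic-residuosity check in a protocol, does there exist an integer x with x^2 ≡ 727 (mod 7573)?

no

(727/7573)
  = (7573/727)    [QR: 7573 ≡ 1 mod 4, sign kept]
  = (303/727)    [7573 ≡ 303 mod 727]
  = -(727/303)    [QR: both ≡ 3 mod 4, sign flips]
  = -(121/303)    [727 ≡ 121 mod 303]
  = -(303/121)    [QR: 121 ≡ 1 mod 4, sign kept]
  = -(61/121)    [303 ≡ 61 mod 121]
  = -(121/61)    [QR: 61 ≡ 1 mod 4, sign kept]
  = -(60/61)    [121 ≡ 60 mod 61]
  = -(15/61)    [61 ≡ 5 mod 8 ⇒ (2/61)^2 = +1]
  = -(61/15)    [QR: 61 ≡ 1 mod 4, sign kept]
  = -(1/15)    [61 ≡ 1 mod 15]
  = -1    [(1/15) = 1]
(727/7573) = -1, and 7573 is prime, so 727 is not a quadratic residue mod 7573.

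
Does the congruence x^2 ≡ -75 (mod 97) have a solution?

(-75/97)
  = (22/97)    [-75 ≡ 22 mod 97]
  = (11/97)    [97 ≡ 1 mod 8 ⇒ (2/97) = +1]
  = (97/11)    [QR: 97 ≡ 1 mod 4, sign kept]
  = (9/11)    [97 ≡ 9 mod 11]
  = (11/9)    [QR: 9 ≡ 1 mod 4, sign kept]
  = (2/9)    [11 ≡ 2 mod 9]
  = (1/9)    [9 ≡ 1 mod 8 ⇒ (2/9) = +1]
  = 1    [(1/9) = 1]
(-75/97) = 1, and 97 is prime, so -75 is a quadratic residue mod 97.

yes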